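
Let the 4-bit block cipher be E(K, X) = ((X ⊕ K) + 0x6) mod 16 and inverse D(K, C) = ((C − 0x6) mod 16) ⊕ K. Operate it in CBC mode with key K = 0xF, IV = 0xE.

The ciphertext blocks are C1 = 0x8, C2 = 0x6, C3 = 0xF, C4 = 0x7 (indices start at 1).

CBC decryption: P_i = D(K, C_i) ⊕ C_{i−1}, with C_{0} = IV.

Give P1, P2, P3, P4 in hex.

P1: D(K, 0x8) = 0xD; 0xD ⊕ 0xE = 0x3.
P2: D(K, 0x6) = 0xF; 0xF ⊕ 0x8 = 0x7.
P3: D(K, 0xF) = 0x6; 0x6 ⊕ 0x6 = 0x0.
P4: D(K, 0x7) = 0xE; 0xE ⊕ 0xF = 0x1.

P1 = 0x3, P2 = 0x7, P3 = 0x0, P4 = 0x1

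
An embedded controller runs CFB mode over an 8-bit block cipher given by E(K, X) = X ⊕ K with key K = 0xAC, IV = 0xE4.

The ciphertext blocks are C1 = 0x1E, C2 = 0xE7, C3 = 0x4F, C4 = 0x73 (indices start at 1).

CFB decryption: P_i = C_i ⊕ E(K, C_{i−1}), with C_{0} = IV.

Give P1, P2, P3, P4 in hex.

P1: E(K, 0xE4) = 0x48; 0x1E ⊕ 0x48 = 0x56.
P2: E(K, 0x1E) = 0xB2; 0xE7 ⊕ 0xB2 = 0x55.
P3: E(K, 0xE7) = 0x4B; 0x4F ⊕ 0x4B = 0x04.
P4: E(K, 0x4F) = 0xE3; 0x73 ⊕ 0xE3 = 0x90.

P1 = 0x56, P2 = 0x55, P3 = 0x04, P4 = 0x90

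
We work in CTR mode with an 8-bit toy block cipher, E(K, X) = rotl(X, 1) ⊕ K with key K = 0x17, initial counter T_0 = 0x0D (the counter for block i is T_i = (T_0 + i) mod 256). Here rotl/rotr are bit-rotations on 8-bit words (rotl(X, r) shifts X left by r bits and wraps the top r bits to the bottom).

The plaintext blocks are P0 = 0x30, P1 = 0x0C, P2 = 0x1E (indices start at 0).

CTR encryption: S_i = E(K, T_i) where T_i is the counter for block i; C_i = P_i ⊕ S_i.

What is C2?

C2 = 0x17

C0: T = 0x0D, S = E(K, T) = 0x0D; 0x30 ⊕ 0x0D = 0x3D.
C1: T = 0x0E, S = E(K, T) = 0x0B; 0x0C ⊕ 0x0B = 0x07.
C2: T = 0x0F, S = E(K, T) = 0x09; 0x1E ⊕ 0x09 = 0x17.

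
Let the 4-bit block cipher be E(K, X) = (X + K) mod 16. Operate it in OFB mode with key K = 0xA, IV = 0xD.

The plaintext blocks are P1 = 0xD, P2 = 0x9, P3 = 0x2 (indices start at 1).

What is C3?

C3 = 0x9

OFB encryption: S_i = E(K, S_{i−1}) with S_{0} = IV; C_i = P_i ⊕ S_i.
C1: S = E(K, 0xD) = 0x7; 0xD ⊕ 0x7 = 0xA.
C2: S = E(K, 0x7) = 0x1; 0x9 ⊕ 0x1 = 0x8.
C3: S = E(K, 0x1) = 0xB; 0x2 ⊕ 0xB = 0x9.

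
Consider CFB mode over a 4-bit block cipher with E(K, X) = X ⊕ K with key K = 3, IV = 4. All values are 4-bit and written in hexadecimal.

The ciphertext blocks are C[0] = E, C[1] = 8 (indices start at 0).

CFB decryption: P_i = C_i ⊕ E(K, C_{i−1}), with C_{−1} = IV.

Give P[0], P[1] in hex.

P[0]: E(K, 4) = 7; E ⊕ 7 = 9.
P[1]: E(K, E) = D; 8 ⊕ D = 5.

P[0] = 9, P[1] = 5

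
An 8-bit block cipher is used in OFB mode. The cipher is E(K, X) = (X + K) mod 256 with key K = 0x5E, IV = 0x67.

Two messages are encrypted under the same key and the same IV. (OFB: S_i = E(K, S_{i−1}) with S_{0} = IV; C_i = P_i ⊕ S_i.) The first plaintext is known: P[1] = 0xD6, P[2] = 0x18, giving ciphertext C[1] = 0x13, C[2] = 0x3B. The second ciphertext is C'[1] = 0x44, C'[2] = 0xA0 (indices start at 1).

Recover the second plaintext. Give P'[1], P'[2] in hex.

P'[1] = 0x81, P'[2] = 0x83

In OFB with a reused IV, both messages share the same keystream S_i, so C_i ⊕ C'_i = P_i ⊕ P'_i and thus P'_i = P_i ⊕ C_i ⊕ C'_i.
P'[1]: 0xD6 ⊕ 0x13 ⊕ 0x44 = 0x81.
P'[2]: 0x18 ⊕ 0x3B ⊕ 0xA0 = 0x83.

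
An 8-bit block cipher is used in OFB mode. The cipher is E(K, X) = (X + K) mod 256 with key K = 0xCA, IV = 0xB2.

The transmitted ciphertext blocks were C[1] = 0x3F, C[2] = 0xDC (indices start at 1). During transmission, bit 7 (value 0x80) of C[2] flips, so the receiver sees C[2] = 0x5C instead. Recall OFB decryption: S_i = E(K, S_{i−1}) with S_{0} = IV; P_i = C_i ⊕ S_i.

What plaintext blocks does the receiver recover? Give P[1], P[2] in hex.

P[1] = 0x43, P[2] = 0x1A

Only C[2] changed, to 0x5C. In OFB, a change in C_i flips the same bit in P_i only; the keystream is unaffected. Decrypting the received ciphertext:
P[1]: S = E(K, 0xB2) = 0x7C; 0x3F ⊕ 0x7C = 0x43.
P[2]: S = E(K, 0x7C) = 0x46; 0x5C ⊕ 0x46 = 0x1A.
Blocks that differ from the original plaintext: P[2].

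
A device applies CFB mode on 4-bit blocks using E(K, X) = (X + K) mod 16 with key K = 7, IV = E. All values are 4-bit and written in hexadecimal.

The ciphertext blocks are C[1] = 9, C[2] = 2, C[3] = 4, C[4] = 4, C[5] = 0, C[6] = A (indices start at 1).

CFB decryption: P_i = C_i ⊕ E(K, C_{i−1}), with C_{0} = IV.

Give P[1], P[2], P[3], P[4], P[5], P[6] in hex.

P[1] = C, P[2] = 2, P[3] = D, P[4] = F, P[5] = B, P[6] = D

P[1]: E(K, E) = 5; 9 ⊕ 5 = C.
P[2]: E(K, 9) = 0; 2 ⊕ 0 = 2.
P[3]: E(K, 2) = 9; 4 ⊕ 9 = D.
P[4]: E(K, 4) = B; 4 ⊕ B = F.
P[5]: E(K, 4) = B; 0 ⊕ B = B.
P[6]: E(K, 0) = 7; A ⊕ 7 = D.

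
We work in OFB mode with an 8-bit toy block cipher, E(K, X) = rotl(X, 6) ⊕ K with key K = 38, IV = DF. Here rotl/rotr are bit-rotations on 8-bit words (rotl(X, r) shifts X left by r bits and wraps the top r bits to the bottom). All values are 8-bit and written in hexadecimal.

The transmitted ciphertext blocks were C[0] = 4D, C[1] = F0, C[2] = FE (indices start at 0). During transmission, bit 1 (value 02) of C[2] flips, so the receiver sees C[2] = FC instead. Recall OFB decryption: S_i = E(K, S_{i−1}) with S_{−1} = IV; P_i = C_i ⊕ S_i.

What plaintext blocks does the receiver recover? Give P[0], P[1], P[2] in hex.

Only C[2] changed, to FC. In OFB, a change in C_i flips the same bit in P_i only; the keystream is unaffected. Decrypting the received ciphertext:
P[0]: S = E(K, DF) = CF; 4D ⊕ CF = 82.
P[1]: S = E(K, CF) = CB; F0 ⊕ CB = 3B.
P[2]: S = E(K, CB) = CA; FC ⊕ CA = 36.
Blocks that differ from the original plaintext: P[2].

P[0] = 82, P[1] = 3B, P[2] = 36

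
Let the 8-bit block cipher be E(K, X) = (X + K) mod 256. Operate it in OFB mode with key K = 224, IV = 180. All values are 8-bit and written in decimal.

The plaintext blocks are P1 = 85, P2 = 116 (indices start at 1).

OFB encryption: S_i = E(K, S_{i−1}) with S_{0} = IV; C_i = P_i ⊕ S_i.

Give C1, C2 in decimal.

C1: S = E(K, 180) = 148; 85 ⊕ 148 = 193.
C2: S = E(K, 148) = 116; 116 ⊕ 116 = 0.

C1 = 193, C2 = 0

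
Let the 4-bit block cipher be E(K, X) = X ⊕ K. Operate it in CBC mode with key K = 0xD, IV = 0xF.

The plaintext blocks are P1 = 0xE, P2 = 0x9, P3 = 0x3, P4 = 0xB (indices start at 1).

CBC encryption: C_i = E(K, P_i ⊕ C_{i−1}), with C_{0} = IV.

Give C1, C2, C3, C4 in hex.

C1 = 0xC, C2 = 0x8, C3 = 0x6, C4 = 0x0

C1: P1 ⊕ 0xF = 0x1; E(K, 0x1) = 0xC.
C2: P2 ⊕ 0xC = 0x5; E(K, 0x5) = 0x8.
C3: P3 ⊕ 0x8 = 0xB; E(K, 0xB) = 0x6.
C4: P4 ⊕ 0x6 = 0xD; E(K, 0xD) = 0x0.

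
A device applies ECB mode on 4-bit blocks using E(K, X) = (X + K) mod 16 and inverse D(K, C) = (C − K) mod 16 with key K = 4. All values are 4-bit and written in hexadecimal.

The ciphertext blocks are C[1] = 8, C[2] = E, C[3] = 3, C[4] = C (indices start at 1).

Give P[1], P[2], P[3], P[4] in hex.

ECB decryption: P_i = D(K, C_i).
P[1]: D(K, 8) = 4.
P[2]: D(K, E) = A.
P[3]: D(K, 3) = F.
P[4]: D(K, C) = 8.

P[1] = 4, P[2] = A, P[3] = F, P[4] = 8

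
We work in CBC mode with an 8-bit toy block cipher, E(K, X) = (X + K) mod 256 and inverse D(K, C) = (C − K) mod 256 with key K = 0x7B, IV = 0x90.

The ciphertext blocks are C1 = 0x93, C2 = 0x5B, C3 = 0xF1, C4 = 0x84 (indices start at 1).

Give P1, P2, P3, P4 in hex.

CBC decryption: P_i = D(K, C_i) ⊕ C_{i−1}, with C_{0} = IV.
P1: D(K, 0x93) = 0x18; 0x18 ⊕ 0x90 = 0x88.
P2: D(K, 0x5B) = 0xE0; 0xE0 ⊕ 0x93 = 0x73.
P3: D(K, 0xF1) = 0x76; 0x76 ⊕ 0x5B = 0x2D.
P4: D(K, 0x84) = 0x09; 0x09 ⊕ 0xF1 = 0xF8.

P1 = 0x88, P2 = 0x73, P3 = 0x2D, P4 = 0xF8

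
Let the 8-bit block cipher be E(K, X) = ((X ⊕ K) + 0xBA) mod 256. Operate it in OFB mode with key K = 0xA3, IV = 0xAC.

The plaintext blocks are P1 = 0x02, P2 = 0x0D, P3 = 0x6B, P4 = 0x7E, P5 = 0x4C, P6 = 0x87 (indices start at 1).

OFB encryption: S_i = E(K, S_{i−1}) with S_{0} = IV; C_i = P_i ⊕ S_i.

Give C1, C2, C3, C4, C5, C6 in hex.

C1: S = E(K, 0xAC) = 0xC9; 0x02 ⊕ 0xC9 = 0xCB.
C2: S = E(K, 0xC9) = 0x24; 0x0D ⊕ 0x24 = 0x29.
C3: S = E(K, 0x24) = 0x41; 0x6B ⊕ 0x41 = 0x2A.
C4: S = E(K, 0x41) = 0x9C; 0x7E ⊕ 0x9C = 0xE2.
C5: S = E(K, 0x9C) = 0xF9; 0x4C ⊕ 0xF9 = 0xB5.
C6: S = E(K, 0xF9) = 0x14; 0x87 ⊕ 0x14 = 0x93.

C1 = 0xCB, C2 = 0x29, C3 = 0x2A, C4 = 0xE2, C5 = 0xB5, C6 = 0x93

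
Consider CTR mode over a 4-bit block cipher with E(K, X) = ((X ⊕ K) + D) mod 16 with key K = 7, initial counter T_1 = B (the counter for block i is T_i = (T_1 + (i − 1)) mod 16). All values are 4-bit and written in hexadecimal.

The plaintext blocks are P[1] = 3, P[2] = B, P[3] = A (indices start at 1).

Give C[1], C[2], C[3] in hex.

CTR encryption: S_i = E(K, T_i) where T_i is the counter for block i; C_i = P_i ⊕ S_i.
C[1]: T = B, S = E(K, T) = 9; 3 ⊕ 9 = A.
C[2]: T = C, S = E(K, T) = 8; B ⊕ 8 = 3.
C[3]: T = D, S = E(K, T) = 7; A ⊕ 7 = D.

C[1] = A, C[2] = 3, C[3] = D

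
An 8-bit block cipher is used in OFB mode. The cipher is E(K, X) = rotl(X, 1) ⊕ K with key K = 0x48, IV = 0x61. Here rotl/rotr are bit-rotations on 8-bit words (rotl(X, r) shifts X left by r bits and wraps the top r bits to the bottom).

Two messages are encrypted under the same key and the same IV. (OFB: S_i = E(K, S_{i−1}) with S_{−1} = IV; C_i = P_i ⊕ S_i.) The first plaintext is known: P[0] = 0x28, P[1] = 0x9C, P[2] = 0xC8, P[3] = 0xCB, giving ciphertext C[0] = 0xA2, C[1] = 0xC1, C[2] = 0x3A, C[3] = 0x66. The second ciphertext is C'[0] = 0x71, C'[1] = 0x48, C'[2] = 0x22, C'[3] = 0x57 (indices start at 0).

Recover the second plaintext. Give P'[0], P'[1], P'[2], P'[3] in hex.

In OFB with a reused IV, both messages share the same keystream S_i, so C_i ⊕ C'_i = P_i ⊕ P'_i and thus P'_i = P_i ⊕ C_i ⊕ C'_i.
P'[0]: 0x28 ⊕ 0xA2 ⊕ 0x71 = 0xFB.
P'[1]: 0x9C ⊕ 0xC1 ⊕ 0x48 = 0x15.
P'[2]: 0xC8 ⊕ 0x3A ⊕ 0x22 = 0xD0.
P'[3]: 0xCB ⊕ 0x66 ⊕ 0x57 = 0xFA.

P'[0] = 0xFB, P'[1] = 0x15, P'[2] = 0xD0, P'[3] = 0xFA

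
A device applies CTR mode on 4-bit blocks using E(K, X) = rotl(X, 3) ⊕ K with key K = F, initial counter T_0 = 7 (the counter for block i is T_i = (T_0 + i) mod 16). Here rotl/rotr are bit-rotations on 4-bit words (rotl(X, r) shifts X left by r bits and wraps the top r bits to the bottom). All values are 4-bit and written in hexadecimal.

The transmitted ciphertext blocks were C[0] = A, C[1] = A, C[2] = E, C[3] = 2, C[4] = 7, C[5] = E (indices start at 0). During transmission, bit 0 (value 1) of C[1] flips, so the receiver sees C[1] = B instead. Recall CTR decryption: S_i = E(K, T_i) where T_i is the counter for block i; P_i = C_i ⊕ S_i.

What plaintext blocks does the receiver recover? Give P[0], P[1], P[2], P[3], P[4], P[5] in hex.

Only C[1] changed, to B. In CTR, a change in C_i flips the same bit in P_i only; the keystream is unaffected. Decrypting the received ciphertext:
P[0]: T = 7, S = E(K, T) = 4; A ⊕ 4 = E.
P[1]: T = 8, S = E(K, T) = B; B ⊕ B = 0.
P[2]: T = 9, S = E(K, T) = 3; E ⊕ 3 = D.
P[3]: T = A, S = E(K, T) = A; 2 ⊕ A = 8.
P[4]: T = B, S = E(K, T) = 2; 7 ⊕ 2 = 5.
P[5]: T = C, S = E(K, T) = 9; E ⊕ 9 = 7.
Blocks that differ from the original plaintext: P[1].

P[0] = E, P[1] = 0, P[2] = D, P[3] = 8, P[4] = 5, P[5] = 7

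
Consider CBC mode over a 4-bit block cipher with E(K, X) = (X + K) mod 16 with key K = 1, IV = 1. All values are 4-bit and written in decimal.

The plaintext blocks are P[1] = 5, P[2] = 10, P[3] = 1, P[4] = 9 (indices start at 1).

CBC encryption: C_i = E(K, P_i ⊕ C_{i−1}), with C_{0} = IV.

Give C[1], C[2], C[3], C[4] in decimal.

C[1]: P[1] ⊕ 1 = 4; E(K, 4) = 5.
C[2]: P[2] ⊕ 5 = 15; E(K, 15) = 0.
C[3]: P[3] ⊕ 0 = 1; E(K, 1) = 2.
C[4]: P[4] ⊕ 2 = 11; E(K, 11) = 12.

C[1] = 5, C[2] = 0, C[3] = 2, C[4] = 12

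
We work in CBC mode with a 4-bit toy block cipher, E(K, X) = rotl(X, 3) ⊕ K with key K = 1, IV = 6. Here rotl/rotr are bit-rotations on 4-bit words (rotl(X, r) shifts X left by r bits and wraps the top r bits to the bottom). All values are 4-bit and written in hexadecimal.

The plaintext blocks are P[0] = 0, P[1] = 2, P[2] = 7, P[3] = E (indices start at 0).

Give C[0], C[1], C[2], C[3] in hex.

CBC encryption: C_i = E(K, P_i ⊕ C_{i−1}), with C_{−1} = IV.
C[0]: P[0] ⊕ 6 = 6; E(K, 6) = 2.
C[1]: P[1] ⊕ 2 = 0; E(K, 0) = 1.
C[2]: P[2] ⊕ 1 = 6; E(K, 6) = 2.
C[3]: P[3] ⊕ 2 = C; E(K, C) = 7.

C[0] = 2, C[1] = 1, C[2] = 2, C[3] = 7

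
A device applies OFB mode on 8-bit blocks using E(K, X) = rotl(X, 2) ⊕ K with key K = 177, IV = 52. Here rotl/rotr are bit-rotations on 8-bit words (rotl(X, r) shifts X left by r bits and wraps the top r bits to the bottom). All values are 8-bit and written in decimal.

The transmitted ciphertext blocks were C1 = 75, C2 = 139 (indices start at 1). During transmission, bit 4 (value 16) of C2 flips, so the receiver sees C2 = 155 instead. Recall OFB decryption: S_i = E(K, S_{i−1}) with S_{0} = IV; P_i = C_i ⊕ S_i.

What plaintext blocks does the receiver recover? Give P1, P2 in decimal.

Only C2 changed, to 155. In OFB, a change in C_i flips the same bit in P_i only; the keystream is unaffected. Decrypting the received ciphertext:
P1: S = E(K, 52) = 97; 75 ⊕ 97 = 42.
P2: S = E(K, 97) = 52; 155 ⊕ 52 = 175.
Blocks that differ from the original plaintext: P2.

P1 = 42, P2 = 175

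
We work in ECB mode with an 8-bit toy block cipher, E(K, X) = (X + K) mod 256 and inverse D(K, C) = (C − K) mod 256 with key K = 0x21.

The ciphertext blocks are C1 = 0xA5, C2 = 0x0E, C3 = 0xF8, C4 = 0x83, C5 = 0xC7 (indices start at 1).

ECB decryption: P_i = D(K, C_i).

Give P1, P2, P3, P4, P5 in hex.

P1 = 0x84, P2 = 0xED, P3 = 0xD7, P4 = 0x62, P5 = 0xA6

P1: D(K, 0xA5) = 0x84.
P2: D(K, 0x0E) = 0xED.
P3: D(K, 0xF8) = 0xD7.
P4: D(K, 0x83) = 0x62.
P5: D(K, 0xC7) = 0xA6.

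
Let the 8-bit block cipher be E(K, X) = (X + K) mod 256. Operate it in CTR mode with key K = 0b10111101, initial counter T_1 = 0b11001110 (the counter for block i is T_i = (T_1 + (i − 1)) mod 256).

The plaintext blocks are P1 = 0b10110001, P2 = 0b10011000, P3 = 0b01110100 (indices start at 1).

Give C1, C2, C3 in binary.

CTR encryption: S_i = E(K, T_i) where T_i is the counter for block i; C_i = P_i ⊕ S_i.
C1: T = 0b11001110, S = E(K, T) = 0b10001011; 0b10110001 ⊕ 0b10001011 = 0b00111010.
C2: T = 0b11001111, S = E(K, T) = 0b10001100; 0b10011000 ⊕ 0b10001100 = 0b00010100.
C3: T = 0b11010000, S = E(K, T) = 0b10001101; 0b01110100 ⊕ 0b10001101 = 0b11111001.

C1 = 0b00111010, C2 = 0b00010100, C3 = 0b11111001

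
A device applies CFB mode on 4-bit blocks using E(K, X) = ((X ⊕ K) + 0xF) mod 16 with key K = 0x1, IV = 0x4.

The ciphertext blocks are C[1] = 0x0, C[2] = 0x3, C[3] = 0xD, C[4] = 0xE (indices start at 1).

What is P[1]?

CFB decryption: P_i = C_i ⊕ E(K, C_{i−1}), with C_{0} = IV.
P[1]: E(K, 0x4) = 0x4; 0x0 ⊕ 0x4 = 0x4.

P[1] = 0x4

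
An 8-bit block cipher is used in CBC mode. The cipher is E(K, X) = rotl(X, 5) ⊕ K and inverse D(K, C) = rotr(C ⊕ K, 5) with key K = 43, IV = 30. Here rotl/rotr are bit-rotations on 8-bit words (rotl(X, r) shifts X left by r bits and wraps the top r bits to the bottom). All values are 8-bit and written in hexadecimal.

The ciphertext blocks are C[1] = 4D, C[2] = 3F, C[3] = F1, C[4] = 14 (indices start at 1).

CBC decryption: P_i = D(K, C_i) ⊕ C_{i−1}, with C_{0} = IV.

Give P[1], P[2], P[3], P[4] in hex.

P[1] = 40, P[2] = AE, P[3] = AA, P[4] = 4B

P[1]: D(K, 4D) = 70; 70 ⊕ 30 = 40.
P[2]: D(K, 3F) = E3; E3 ⊕ 4D = AE.
P[3]: D(K, F1) = 95; 95 ⊕ 3F = AA.
P[4]: D(K, 14) = BA; BA ⊕ F1 = 4B.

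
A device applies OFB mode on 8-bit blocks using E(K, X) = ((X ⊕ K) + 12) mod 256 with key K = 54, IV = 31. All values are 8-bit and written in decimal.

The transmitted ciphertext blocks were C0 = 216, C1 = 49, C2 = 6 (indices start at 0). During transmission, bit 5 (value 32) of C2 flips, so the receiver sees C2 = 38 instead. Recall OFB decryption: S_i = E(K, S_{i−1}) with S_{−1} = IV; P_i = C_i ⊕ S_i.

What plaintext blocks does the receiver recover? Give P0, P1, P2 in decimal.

Only C2 changed, to 38. In OFB, a change in C_i flips the same bit in P_i only; the keystream is unaffected. Decrypting the received ciphertext:
P0: S = E(K, 31) = 53; 216 ⊕ 53 = 237.
P1: S = E(K, 53) = 15; 49 ⊕ 15 = 62.
P2: S = E(K, 15) = 69; 38 ⊕ 69 = 99.
Blocks that differ from the original plaintext: P2.

P0 = 237, P1 = 62, P2 = 99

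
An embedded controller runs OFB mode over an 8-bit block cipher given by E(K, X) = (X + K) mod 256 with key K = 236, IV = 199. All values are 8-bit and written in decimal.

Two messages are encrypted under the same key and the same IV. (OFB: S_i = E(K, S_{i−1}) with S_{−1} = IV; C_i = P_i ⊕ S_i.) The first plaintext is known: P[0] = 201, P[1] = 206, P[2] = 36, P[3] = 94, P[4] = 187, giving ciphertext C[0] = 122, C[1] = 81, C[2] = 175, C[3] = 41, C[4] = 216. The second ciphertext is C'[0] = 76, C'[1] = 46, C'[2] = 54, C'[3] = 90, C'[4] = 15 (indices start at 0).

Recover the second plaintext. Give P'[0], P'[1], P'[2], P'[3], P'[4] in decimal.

In OFB with a reused IV, both messages share the same keystream S_i, so C_i ⊕ C'_i = P_i ⊕ P'_i and thus P'_i = P_i ⊕ C_i ⊕ C'_i.
P'[0]: 201 ⊕ 122 ⊕ 76 = 255.
P'[1]: 206 ⊕ 81 ⊕ 46 = 177.
P'[2]: 36 ⊕ 175 ⊕ 54 = 189.
P'[3]: 94 ⊕ 41 ⊕ 90 = 45.
P'[4]: 187 ⊕ 216 ⊕ 15 = 108.

P'[0] = 255, P'[1] = 177, P'[2] = 189, P'[3] = 45, P'[4] = 108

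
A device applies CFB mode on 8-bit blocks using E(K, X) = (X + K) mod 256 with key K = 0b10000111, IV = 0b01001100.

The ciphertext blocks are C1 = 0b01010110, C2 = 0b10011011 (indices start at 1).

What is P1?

CFB decryption: P_i = C_i ⊕ E(K, C_{i−1}), with C_{0} = IV.
P1: E(K, 0b01001100) = 0b11010011; 0b01010110 ⊕ 0b11010011 = 0b10000101.

P1 = 0b10000101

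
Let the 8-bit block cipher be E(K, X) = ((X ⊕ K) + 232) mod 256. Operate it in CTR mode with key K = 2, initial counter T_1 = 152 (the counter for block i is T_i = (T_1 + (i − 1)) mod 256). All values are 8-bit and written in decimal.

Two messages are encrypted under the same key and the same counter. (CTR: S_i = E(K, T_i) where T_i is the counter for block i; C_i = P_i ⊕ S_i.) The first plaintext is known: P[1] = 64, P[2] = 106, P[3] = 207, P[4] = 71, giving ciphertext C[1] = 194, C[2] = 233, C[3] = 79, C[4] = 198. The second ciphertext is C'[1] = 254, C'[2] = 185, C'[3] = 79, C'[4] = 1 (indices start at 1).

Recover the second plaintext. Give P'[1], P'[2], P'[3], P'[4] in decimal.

P'[1] = 124, P'[2] = 58, P'[3] = 207, P'[4] = 128

In CTR with a reused counter, both messages share the same keystream S_i, so C_i ⊕ C'_i = P_i ⊕ P'_i and thus P'_i = P_i ⊕ C_i ⊕ C'_i.
P'[1]: 64 ⊕ 194 ⊕ 254 = 124.
P'[2]: 106 ⊕ 233 ⊕ 185 = 58.
P'[3]: 207 ⊕ 79 ⊕ 79 = 207.
P'[4]: 71 ⊕ 198 ⊕ 1 = 128.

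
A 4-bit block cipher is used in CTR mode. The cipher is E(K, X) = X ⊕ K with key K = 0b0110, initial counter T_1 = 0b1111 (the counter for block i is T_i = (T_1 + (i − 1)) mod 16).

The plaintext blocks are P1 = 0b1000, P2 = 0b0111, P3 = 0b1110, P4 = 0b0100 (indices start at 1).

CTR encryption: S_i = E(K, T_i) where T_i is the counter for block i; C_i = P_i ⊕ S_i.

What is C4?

C1: T = 0b1111, S = E(K, T) = 0b1001; 0b1000 ⊕ 0b1001 = 0b0001.
C2: T = 0b0000, S = E(K, T) = 0b0110; 0b0111 ⊕ 0b0110 = 0b0001.
C3: T = 0b0001, S = E(K, T) = 0b0111; 0b1110 ⊕ 0b0111 = 0b1001.
C4: T = 0b0010, S = E(K, T) = 0b0100; 0b0100 ⊕ 0b0100 = 0b0000.

C4 = 0b0000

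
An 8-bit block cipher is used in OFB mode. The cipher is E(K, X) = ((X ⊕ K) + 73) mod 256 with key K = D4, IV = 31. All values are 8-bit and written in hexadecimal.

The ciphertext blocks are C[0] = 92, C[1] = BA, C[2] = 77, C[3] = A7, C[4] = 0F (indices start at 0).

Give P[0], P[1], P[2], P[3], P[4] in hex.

P[0] = CA, P[1] = 45, P[2] = E9, P[3] = 1A, P[4] = D3

OFB decryption: S_i = E(K, S_{i−1}) with S_{−1} = IV; P_i = C_i ⊕ S_i.
P[0]: S = E(K, 31) = 58; 92 ⊕ 58 = CA.
P[1]: S = E(K, 58) = FF; BA ⊕ FF = 45.
P[2]: S = E(K, FF) = 9E; 77 ⊕ 9E = E9.
P[3]: S = E(K, 9E) = BD; A7 ⊕ BD = 1A.
P[4]: S = E(K, BD) = DC; 0F ⊕ DC = D3.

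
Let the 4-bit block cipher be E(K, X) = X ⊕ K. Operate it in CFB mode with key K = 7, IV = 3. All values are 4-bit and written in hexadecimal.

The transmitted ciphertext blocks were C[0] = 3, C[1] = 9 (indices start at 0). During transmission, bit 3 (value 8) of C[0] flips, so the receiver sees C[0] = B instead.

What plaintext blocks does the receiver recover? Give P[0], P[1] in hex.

P[0] = F, P[1] = 5

CFB decryption: P_i = C_i ⊕ E(K, C_{i−1}), with C_{−1} = IV.
Only C[0] changed, to B. In CFB, a change in C_i flips the same bit in P_i and garbles P_{i+1}. Decrypting the received ciphertext:
P[0]: E(K, 3) = 4; B ⊕ 4 = F.
P[1]: E(K, B) = C; 9 ⊕ C = 5.
Blocks that differ from the original plaintext: P[0], P[1].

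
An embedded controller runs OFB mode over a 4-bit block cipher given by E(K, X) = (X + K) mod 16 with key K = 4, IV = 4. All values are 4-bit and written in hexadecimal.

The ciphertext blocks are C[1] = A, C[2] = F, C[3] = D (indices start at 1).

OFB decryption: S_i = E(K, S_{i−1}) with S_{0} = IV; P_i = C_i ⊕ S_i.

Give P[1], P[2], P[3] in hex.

P[1]: S = E(K, 4) = 8; A ⊕ 8 = 2.
P[2]: S = E(K, 8) = C; F ⊕ C = 3.
P[3]: S = E(K, C) = 0; D ⊕ 0 = D.

P[1] = 2, P[2] = 3, P[3] = D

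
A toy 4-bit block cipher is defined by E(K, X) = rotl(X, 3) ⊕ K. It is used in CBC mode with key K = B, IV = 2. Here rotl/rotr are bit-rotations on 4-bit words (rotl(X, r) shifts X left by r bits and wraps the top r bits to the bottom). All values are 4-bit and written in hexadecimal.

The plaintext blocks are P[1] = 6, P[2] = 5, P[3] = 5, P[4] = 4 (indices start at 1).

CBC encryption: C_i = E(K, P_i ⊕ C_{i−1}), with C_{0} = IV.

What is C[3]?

C[3] = F

C[1]: P[1] ⊕ 2 = 4; E(K, 4) = 9.
C[2]: P[2] ⊕ 9 = C; E(K, C) = D.
C[3]: P[3] ⊕ D = 8; E(K, 8) = F.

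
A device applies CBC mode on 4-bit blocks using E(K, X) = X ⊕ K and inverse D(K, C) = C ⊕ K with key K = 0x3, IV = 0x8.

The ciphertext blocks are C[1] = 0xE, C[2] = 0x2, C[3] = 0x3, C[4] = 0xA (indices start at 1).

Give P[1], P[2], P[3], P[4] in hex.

P[1] = 0x5, P[2] = 0xF, P[3] = 0x2, P[4] = 0xA

CBC decryption: P_i = D(K, C_i) ⊕ C_{i−1}, with C_{0} = IV.
P[1]: D(K, 0xE) = 0xD; 0xD ⊕ 0x8 = 0x5.
P[2]: D(K, 0x2) = 0x1; 0x1 ⊕ 0xE = 0xF.
P[3]: D(K, 0x3) = 0x0; 0x0 ⊕ 0x2 = 0x2.
P[4]: D(K, 0xA) = 0x9; 0x9 ⊕ 0x3 = 0xA.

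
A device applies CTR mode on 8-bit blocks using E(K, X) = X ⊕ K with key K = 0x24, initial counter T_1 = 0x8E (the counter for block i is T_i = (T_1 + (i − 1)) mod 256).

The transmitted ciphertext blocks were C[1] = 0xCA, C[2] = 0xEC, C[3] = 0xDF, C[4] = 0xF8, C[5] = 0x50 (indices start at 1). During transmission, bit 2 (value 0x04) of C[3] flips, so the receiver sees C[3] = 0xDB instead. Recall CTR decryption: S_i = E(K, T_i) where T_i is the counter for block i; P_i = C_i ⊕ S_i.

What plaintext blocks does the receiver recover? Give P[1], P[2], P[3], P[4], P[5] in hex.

Only C[3] changed, to 0xDB. In CTR, a change in C_i flips the same bit in P_i only; the keystream is unaffected. Decrypting the received ciphertext:
P[1]: T = 0x8E, S = E(K, T) = 0xAA; 0xCA ⊕ 0xAA = 0x60.
P[2]: T = 0x8F, S = E(K, T) = 0xAB; 0xEC ⊕ 0xAB = 0x47.
P[3]: T = 0x90, S = E(K, T) = 0xB4; 0xDB ⊕ 0xB4 = 0x6F.
P[4]: T = 0x91, S = E(K, T) = 0xB5; 0xF8 ⊕ 0xB5 = 0x4D.
P[5]: T = 0x92, S = E(K, T) = 0xB6; 0x50 ⊕ 0xB6 = 0xE6.
Blocks that differ from the original plaintext: P[3].

P[1] = 0x60, P[2] = 0x47, P[3] = 0x6F, P[4] = 0x4D, P[5] = 0xE6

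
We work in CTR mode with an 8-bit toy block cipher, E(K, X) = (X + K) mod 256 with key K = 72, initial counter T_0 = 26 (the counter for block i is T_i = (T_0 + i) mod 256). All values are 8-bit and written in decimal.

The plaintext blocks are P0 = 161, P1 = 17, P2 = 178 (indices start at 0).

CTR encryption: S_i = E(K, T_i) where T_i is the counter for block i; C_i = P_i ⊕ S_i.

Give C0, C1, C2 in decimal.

C0 = 195, C1 = 114, C2 = 214

C0: T = 26, S = E(K, T) = 98; 161 ⊕ 98 = 195.
C1: T = 27, S = E(K, T) = 99; 17 ⊕ 99 = 114.
C2: T = 28, S = E(K, T) = 100; 178 ⊕ 100 = 214.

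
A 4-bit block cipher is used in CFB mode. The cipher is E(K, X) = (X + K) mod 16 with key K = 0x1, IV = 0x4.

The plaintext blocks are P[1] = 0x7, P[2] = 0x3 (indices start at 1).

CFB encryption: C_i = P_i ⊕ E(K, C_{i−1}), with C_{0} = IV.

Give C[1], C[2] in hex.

C[1]: E(K, 0x4) = 0x5; 0x7 ⊕ 0x5 = 0x2.
C[2]: E(K, 0x2) = 0x3; 0x3 ⊕ 0x3 = 0x0.

C[1] = 0x2, C[2] = 0x0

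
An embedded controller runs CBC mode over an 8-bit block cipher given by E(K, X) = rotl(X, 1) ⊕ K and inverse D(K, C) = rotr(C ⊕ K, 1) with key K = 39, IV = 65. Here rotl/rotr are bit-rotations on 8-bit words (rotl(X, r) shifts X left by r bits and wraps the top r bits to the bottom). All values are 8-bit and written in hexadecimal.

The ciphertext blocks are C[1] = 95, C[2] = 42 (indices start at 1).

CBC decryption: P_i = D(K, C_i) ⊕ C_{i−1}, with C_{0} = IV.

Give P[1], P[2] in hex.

P[1]: D(K, 95) = 56; 56 ⊕ 65 = 33.
P[2]: D(K, 42) = BD; BD ⊕ 95 = 28.

P[1] = 33, P[2] = 28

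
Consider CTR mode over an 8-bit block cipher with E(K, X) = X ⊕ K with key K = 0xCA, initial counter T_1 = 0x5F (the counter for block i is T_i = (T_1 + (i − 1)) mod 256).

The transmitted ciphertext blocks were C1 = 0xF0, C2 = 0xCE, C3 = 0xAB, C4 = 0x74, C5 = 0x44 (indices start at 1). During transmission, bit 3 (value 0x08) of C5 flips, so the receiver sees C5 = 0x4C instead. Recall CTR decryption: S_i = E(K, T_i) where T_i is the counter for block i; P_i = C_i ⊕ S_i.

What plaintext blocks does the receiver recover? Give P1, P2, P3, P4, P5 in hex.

Only C5 changed, to 0x4C. In CTR, a change in C_i flips the same bit in P_i only; the keystream is unaffected. Decrypting the received ciphertext:
P1: T = 0x5F, S = E(K, T) = 0x95; 0xF0 ⊕ 0x95 = 0x65.
P2: T = 0x60, S = E(K, T) = 0xAA; 0xCE ⊕ 0xAA = 0x64.
P3: T = 0x61, S = E(K, T) = 0xAB; 0xAB ⊕ 0xAB = 0x00.
P4: T = 0x62, S = E(K, T) = 0xA8; 0x74 ⊕ 0xA8 = 0xDC.
P5: T = 0x63, S = E(K, T) = 0xA9; 0x4C ⊕ 0xA9 = 0xE5.
Blocks that differ from the original plaintext: P5.

P1 = 0x65, P2 = 0x64, P3 = 0x00, P4 = 0xDC, P5 = 0xE5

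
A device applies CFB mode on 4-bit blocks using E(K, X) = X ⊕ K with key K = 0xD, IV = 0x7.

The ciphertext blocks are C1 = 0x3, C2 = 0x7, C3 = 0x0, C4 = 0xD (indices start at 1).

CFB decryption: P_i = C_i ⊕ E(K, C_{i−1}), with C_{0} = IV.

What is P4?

P4: E(K, 0x0) = 0xD; 0xD ⊕ 0xD = 0x0.

P4 = 0x0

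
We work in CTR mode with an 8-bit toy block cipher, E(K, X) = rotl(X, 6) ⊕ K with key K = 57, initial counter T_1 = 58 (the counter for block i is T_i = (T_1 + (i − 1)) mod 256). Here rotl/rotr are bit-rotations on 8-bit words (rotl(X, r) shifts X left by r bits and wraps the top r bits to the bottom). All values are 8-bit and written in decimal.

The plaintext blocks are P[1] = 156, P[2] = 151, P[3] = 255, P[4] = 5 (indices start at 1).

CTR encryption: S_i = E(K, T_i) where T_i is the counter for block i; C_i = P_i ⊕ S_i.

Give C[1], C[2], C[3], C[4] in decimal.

C[1] = 43, C[2] = 96, C[3] = 201, C[4] = 115

C[1]: T = 58, S = E(K, T) = 183; 156 ⊕ 183 = 43.
C[2]: T = 59, S = E(K, T) = 247; 151 ⊕ 247 = 96.
C[3]: T = 60, S = E(K, T) = 54; 255 ⊕ 54 = 201.
C[4]: T = 61, S = E(K, T) = 118; 5 ⊕ 118 = 115.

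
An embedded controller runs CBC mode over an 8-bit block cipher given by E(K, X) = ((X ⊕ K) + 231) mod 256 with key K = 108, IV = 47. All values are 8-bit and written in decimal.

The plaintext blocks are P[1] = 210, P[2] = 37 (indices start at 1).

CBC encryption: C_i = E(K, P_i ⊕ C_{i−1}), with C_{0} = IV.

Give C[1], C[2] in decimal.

C[1]: P[1] ⊕ 47 = 253; E(K, 253) = 120.
C[2]: P[2] ⊕ 120 = 93; E(K, 93) = 24.

C[1] = 120, C[2] = 24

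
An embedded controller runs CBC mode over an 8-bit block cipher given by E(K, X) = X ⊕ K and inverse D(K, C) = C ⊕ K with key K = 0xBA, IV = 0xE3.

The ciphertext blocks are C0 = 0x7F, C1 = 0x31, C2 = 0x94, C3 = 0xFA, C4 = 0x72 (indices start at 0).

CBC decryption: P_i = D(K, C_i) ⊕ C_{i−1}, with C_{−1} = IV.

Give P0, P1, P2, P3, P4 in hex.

P0 = 0x26, P1 = 0xF4, P2 = 0x1F, P3 = 0xD4, P4 = 0x32

P0: D(K, 0x7F) = 0xC5; 0xC5 ⊕ 0xE3 = 0x26.
P1: D(K, 0x31) = 0x8B; 0x8B ⊕ 0x7F = 0xF4.
P2: D(K, 0x94) = 0x2E; 0x2E ⊕ 0x31 = 0x1F.
P3: D(K, 0xFA) = 0x40; 0x40 ⊕ 0x94 = 0xD4.
P4: D(K, 0x72) = 0xC8; 0xC8 ⊕ 0xFA = 0x32.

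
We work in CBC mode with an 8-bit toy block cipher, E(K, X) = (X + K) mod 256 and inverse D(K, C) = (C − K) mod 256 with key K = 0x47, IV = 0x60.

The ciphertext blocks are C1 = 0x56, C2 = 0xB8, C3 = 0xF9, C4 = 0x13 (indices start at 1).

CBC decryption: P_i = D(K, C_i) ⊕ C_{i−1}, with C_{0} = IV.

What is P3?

P3 = 0x0A

P3: D(K, 0xF9) = 0xB2; 0xB2 ⊕ 0xB8 = 0x0A.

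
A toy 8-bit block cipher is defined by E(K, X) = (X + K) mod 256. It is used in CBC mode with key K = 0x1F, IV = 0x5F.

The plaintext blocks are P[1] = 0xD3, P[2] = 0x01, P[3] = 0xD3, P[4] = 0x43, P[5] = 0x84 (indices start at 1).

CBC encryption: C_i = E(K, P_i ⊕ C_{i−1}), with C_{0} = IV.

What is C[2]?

C[2] = 0xC9

C[1]: P[1] ⊕ 0x5F = 0x8C; E(K, 0x8C) = 0xAB.
C[2]: P[2] ⊕ 0xAB = 0xAA; E(K, 0xAA) = 0xC9.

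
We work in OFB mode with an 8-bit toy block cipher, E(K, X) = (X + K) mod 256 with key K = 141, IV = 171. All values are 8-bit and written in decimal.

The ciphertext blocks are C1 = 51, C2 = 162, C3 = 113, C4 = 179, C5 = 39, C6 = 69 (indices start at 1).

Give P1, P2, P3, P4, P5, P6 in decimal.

OFB decryption: S_i = E(K, S_{i−1}) with S_{0} = IV; P_i = C_i ⊕ S_i.
P1: S = E(K, 171) = 56; 51 ⊕ 56 = 11.
P2: S = E(K, 56) = 197; 162 ⊕ 197 = 103.
P3: S = E(K, 197) = 82; 113 ⊕ 82 = 35.
P4: S = E(K, 82) = 223; 179 ⊕ 223 = 108.
P5: S = E(K, 223) = 108; 39 ⊕ 108 = 75.
P6: S = E(K, 108) = 249; 69 ⊕ 249 = 188.

P1 = 11, P2 = 103, P3 = 35, P4 = 108, P5 = 75, P6 = 188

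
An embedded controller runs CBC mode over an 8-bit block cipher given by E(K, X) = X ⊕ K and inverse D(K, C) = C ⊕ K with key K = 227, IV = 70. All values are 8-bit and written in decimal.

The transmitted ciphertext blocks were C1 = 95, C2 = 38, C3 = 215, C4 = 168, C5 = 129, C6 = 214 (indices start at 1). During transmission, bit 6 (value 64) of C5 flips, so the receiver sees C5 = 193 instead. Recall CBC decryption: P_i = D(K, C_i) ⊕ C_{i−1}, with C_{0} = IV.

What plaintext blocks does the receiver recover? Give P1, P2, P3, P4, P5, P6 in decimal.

P1 = 250, P2 = 154, P3 = 18, P4 = 156, P5 = 138, P6 = 244

Only C5 changed, to 193. In CBC, a change in C_i garbles P_i and flips the same bit in P_{i+1}. Decrypting the received ciphertext:
P1: D(K, 95) = 188; 188 ⊕ 70 = 250.
P2: D(K, 38) = 197; 197 ⊕ 95 = 154.
P3: D(K, 215) = 52; 52 ⊕ 38 = 18.
P4: D(K, 168) = 75; 75 ⊕ 215 = 156.
P5: D(K, 193) = 34; 34 ⊕ 168 = 138.
P6: D(K, 214) = 53; 53 ⊕ 193 = 244.
Blocks that differ from the original plaintext: P5, P6.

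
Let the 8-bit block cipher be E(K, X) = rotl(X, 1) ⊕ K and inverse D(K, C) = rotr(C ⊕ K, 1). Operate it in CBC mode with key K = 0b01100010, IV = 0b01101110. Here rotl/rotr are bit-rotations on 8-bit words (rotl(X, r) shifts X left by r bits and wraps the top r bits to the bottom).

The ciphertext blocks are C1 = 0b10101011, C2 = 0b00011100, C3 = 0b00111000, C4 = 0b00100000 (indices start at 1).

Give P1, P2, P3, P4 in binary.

CBC decryption: P_i = D(K, C_i) ⊕ C_{i−1}, with C_{0} = IV.
P1: D(K, 0b10101011) = 0b11100100; 0b11100100 ⊕ 0b01101110 = 0b10001010.
P2: D(K, 0b00011100) = 0b00111111; 0b00111111 ⊕ 0b10101011 = 0b10010100.
P3: D(K, 0b00111000) = 0b00101101; 0b00101101 ⊕ 0b00011100 = 0b00110001.
P4: D(K, 0b00100000) = 0b00100001; 0b00100001 ⊕ 0b00111000 = 0b00011001.

P1 = 0b10001010, P2 = 0b10010100, P3 = 0b00110001, P4 = 0b00011001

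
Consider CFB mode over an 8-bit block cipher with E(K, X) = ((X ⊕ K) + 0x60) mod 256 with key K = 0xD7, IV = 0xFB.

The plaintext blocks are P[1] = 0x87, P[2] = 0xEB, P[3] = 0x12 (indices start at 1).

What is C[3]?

CFB encryption: C_i = P_i ⊕ E(K, C_{i−1}), with C_{0} = IV.
C[1]: E(K, 0xFB) = 0x8C; 0x87 ⊕ 0x8C = 0x0B.
C[2]: E(K, 0x0B) = 0x3C; 0xEB ⊕ 0x3C = 0xD7.
C[3]: E(K, 0xD7) = 0x60; 0x12 ⊕ 0x60 = 0x72.

C[3] = 0x72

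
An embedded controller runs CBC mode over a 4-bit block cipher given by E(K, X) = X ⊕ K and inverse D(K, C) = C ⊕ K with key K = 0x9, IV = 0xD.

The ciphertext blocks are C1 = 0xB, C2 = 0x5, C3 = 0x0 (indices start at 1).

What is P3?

P3 = 0xC

CBC decryption: P_i = D(K, C_i) ⊕ C_{i−1}, with C_{0} = IV.
P3: D(K, 0x0) = 0x9; 0x9 ⊕ 0x5 = 0xC.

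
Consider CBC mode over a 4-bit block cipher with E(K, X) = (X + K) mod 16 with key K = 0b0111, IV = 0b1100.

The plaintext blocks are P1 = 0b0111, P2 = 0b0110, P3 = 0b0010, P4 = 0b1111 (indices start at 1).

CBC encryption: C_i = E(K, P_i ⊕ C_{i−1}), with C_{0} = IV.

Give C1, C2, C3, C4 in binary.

C1 = 0b0010, C2 = 0b1011, C3 = 0b0000, C4 = 0b0110

C1: P1 ⊕ 0b1100 = 0b1011; E(K, 0b1011) = 0b0010.
C2: P2 ⊕ 0b0010 = 0b0100; E(K, 0b0100) = 0b1011.
C3: P3 ⊕ 0b1011 = 0b1001; E(K, 0b1001) = 0b0000.
C4: P4 ⊕ 0b0000 = 0b1111; E(K, 0b1111) = 0b0110.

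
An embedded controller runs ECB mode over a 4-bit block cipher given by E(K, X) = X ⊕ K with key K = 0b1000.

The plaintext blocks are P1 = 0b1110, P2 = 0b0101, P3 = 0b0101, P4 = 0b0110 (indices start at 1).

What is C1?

C1 = 0b0110

ECB encryption: C_i = E(K, P_i).
C1: E(K, 0b1110) = 0b0110.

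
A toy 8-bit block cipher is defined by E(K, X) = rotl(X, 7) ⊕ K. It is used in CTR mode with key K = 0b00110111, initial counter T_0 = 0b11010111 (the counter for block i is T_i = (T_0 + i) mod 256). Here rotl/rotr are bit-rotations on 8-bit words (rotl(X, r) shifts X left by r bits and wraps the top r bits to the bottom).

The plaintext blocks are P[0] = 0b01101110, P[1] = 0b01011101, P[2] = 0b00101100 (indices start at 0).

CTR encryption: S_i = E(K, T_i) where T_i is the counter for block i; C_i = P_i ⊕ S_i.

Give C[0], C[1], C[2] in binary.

C[0]: T = 0b11010111, S = E(K, T) = 0b11011100; 0b01101110 ⊕ 0b11011100 = 0b10110010.
C[1]: T = 0b11011000, S = E(K, T) = 0b01011011; 0b01011101 ⊕ 0b01011011 = 0b00000110.
C[2]: T = 0b11011001, S = E(K, T) = 0b11011011; 0b00101100 ⊕ 0b11011011 = 0b11110111.

C[0] = 0b10110010, C[1] = 0b00000110, C[2] = 0b11110111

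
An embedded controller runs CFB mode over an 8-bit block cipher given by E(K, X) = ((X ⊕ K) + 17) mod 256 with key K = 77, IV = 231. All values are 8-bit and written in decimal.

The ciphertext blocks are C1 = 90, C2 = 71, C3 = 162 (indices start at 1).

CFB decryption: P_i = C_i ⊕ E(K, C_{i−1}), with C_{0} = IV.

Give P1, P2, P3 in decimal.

P1 = 225, P2 = 111, P3 = 185

P1: E(K, 231) = 187; 90 ⊕ 187 = 225.
P2: E(K, 90) = 40; 71 ⊕ 40 = 111.
P3: E(K, 71) = 27; 162 ⊕ 27 = 185.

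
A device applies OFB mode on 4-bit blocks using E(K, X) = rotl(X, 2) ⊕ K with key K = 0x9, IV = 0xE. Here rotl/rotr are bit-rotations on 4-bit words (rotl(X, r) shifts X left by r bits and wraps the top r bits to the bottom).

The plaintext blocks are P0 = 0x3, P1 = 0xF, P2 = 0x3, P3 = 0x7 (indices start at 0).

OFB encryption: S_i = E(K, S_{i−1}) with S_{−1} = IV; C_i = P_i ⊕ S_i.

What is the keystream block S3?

C0: S = E(K, 0xE) = 0x2; 0x3 ⊕ 0x2 = 0x1.
C1: S = E(K, 0x2) = 0x1; 0xF ⊕ 0x1 = 0xE.
C2: S = E(K, 0x1) = 0xD; 0x3 ⊕ 0xD = 0xE.
C3: S = E(K, 0xD) = 0xE; 0x7 ⊕ 0xE = 0x9.
So S3 = 0xE.

0xE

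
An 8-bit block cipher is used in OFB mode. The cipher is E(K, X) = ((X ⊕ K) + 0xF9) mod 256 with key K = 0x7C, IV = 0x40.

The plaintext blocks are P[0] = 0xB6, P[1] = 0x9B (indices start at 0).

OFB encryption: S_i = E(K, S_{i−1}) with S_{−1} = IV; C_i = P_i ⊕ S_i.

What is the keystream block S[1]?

C[0]: S = E(K, 0x40) = 0x35; 0xB6 ⊕ 0x35 = 0x83.
C[1]: S = E(K, 0x35) = 0x42; 0x9B ⊕ 0x42 = 0xD9.
So S[1] = 0x42.

0x42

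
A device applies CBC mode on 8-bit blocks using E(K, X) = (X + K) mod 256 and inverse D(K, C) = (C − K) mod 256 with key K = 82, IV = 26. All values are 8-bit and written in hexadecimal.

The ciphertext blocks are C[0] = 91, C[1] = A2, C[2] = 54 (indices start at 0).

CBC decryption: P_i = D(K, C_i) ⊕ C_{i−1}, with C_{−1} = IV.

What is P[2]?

P[2]: D(K, 54) = D2; D2 ⊕ A2 = 70.

P[2] = 70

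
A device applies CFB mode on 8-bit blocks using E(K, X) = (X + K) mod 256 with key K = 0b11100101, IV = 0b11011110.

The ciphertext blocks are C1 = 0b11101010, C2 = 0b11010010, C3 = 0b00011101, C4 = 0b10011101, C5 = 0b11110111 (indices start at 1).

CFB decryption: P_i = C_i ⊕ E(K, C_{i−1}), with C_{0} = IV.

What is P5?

P5 = 0b01110101

P5: E(K, 0b10011101) = 0b10000010; 0b11110111 ⊕ 0b10000010 = 0b01110101.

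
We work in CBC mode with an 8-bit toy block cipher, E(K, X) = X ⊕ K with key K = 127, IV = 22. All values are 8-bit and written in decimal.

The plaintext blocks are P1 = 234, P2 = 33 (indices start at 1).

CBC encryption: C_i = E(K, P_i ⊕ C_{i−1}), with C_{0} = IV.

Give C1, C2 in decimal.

C1: P1 ⊕ 22 = 252; E(K, 252) = 131.
C2: P2 ⊕ 131 = 162; E(K, 162) = 221.

C1 = 131, C2 = 221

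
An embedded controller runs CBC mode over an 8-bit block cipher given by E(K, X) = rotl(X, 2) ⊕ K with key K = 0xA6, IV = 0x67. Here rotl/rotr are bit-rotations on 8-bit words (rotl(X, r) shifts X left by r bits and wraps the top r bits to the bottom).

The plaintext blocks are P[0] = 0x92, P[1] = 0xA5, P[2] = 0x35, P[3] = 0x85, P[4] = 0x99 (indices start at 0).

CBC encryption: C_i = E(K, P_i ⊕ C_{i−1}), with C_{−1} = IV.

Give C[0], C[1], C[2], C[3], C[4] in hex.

C[0]: P[0] ⊕ 0x67 = 0xF5; E(K, 0xF5) = 0x71.
C[1]: P[1] ⊕ 0x71 = 0xD4; E(K, 0xD4) = 0xF5.
C[2]: P[2] ⊕ 0xF5 = 0xC0; E(K, 0xC0) = 0xA5.
C[3]: P[3] ⊕ 0xA5 = 0x20; E(K, 0x20) = 0x26.
C[4]: P[4] ⊕ 0x26 = 0xBF; E(K, 0xBF) = 0x58.

C[0] = 0x71, C[1] = 0xF5, C[2] = 0xA5, C[3] = 0x26, C[4] = 0x58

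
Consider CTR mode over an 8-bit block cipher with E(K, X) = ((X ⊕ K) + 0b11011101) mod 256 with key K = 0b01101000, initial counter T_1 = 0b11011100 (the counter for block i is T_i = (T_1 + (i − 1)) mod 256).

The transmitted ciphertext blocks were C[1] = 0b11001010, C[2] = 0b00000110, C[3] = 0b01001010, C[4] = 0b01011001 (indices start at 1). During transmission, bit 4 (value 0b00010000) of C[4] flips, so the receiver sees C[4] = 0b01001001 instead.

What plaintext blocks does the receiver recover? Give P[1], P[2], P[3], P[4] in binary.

CTR decryption: S_i = E(K, T_i) where T_i is the counter for block i; P_i = C_i ⊕ S_i.
Only C[4] changed, to 0b01001001. In CTR, a change in C_i flips the same bit in P_i only; the keystream is unaffected. Decrypting the received ciphertext:
P[1]: T = 0b11011100, S = E(K, T) = 0b10010001; 0b11001010 ⊕ 0b10010001 = 0b01011011.
P[2]: T = 0b11011101, S = E(K, T) = 0b10010010; 0b00000110 ⊕ 0b10010010 = 0b10010100.
P[3]: T = 0b11011110, S = E(K, T) = 0b10010011; 0b01001010 ⊕ 0b10010011 = 0b11011001.
P[4]: T = 0b11011111, S = E(K, T) = 0b10010100; 0b01001001 ⊕ 0b10010100 = 0b11011101.
Blocks that differ from the original plaintext: P[4].

P[1] = 0b01011011, P[2] = 0b10010100, P[3] = 0b11011001, P[4] = 0b11011101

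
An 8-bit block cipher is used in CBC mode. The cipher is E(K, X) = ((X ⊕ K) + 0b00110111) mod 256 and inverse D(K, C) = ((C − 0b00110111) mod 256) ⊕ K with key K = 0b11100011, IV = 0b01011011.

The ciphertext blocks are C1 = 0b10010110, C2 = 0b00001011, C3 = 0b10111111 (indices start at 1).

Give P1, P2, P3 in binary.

P1 = 0b11100111, P2 = 0b10100001, P3 = 0b01100000

CBC decryption: P_i = D(K, C_i) ⊕ C_{i−1}, with C_{0} = IV.
P1: D(K, 0b10010110) = 0b10111100; 0b10111100 ⊕ 0b01011011 = 0b11100111.
P2: D(K, 0b00001011) = 0b00110111; 0b00110111 ⊕ 0b10010110 = 0b10100001.
P3: D(K, 0b10111111) = 0b01101011; 0b01101011 ⊕ 0b00001011 = 0b01100000.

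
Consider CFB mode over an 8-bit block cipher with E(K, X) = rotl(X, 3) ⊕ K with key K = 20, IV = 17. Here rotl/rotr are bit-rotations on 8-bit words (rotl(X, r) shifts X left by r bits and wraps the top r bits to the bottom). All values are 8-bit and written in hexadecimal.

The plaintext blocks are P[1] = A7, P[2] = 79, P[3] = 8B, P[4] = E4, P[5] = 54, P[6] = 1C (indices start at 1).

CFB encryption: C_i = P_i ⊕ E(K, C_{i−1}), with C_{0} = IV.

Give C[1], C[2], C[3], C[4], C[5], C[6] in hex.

C[1] = 3F, C[2] = A0, C[3] = AE, C[4] = B1, C[5] = F9, C[6] = F3

C[1]: E(K, 17) = 98; A7 ⊕ 98 = 3F.
C[2]: E(K, 3F) = D9; 79 ⊕ D9 = A0.
C[3]: E(K, A0) = 25; 8B ⊕ 25 = AE.
C[4]: E(K, AE) = 55; E4 ⊕ 55 = B1.
C[5]: E(K, B1) = AD; 54 ⊕ AD = F9.
C[6]: E(K, F9) = EF; 1C ⊕ EF = F3.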